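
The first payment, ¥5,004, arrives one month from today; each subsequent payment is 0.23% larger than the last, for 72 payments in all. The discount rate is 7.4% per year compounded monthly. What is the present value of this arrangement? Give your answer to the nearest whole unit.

¥313,333

Periodic rate r = 0.074/12 per month; n is counted in months.
Growing ordinary annuity: PV = PMT₁ × [1 − ((1+g)/(1+r))^n] / (r − g) = 5,004 × [1 − ((1+0.0023)/(1+r))^72] / (r − 0.0023) = ¥313,333.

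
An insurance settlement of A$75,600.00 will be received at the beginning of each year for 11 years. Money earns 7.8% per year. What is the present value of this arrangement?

This is an annuity due: 11 payments of A$75,600.00 at the beginning of each year.
Periodic rate r = 0.078 per year.
PV = PMT × [(1 − (1+r)^−n)/r] × (1+r) = 75,600 × [1 − (1+r)^−11] / r × (1+r) = A$587,490.35

A$587,490.35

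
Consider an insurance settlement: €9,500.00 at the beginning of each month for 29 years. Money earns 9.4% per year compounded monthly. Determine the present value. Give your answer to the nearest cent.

€1,141,376.53

This is an annuity due: 348 payments of €9,500.00 at the beginning of each month.
Periodic rate r = 0.094/12 per month; n is counted in months.
PV = PMT × [(1 − (1+r)^−n)/r] × (1+r) = 9,500 × [1 − (1+r)^−348] / r × (1+r) = €1,141,376.53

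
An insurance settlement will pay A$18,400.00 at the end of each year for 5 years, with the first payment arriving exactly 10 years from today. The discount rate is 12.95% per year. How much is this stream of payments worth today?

A$21,655.72

Ordinary annuity of 5 payments, first payment at period 10.
Periodic rate r = 0.1295 per year.
The ordinary-annuity PV formula values the stream one period before the first payment (period 9); discount that back 9 periods:
PV₀ = 18,400 × [1 − (1+r)^−5] / r × (1+r)^−9 = A$21,655.72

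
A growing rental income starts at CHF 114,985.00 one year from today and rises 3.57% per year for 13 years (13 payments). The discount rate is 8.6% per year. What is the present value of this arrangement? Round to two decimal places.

CHF 1,051,949.98

Periodic rate r = 0.086 per year.
Growing ordinary annuity: PV = PMT₁ × [1 − ((1+g)/(1+r))^n] / (r − g) = 114,985 × [1 − ((1+0.0357)/(1+r))^13] / (r − 0.0357) = CHF 1,051,949.98.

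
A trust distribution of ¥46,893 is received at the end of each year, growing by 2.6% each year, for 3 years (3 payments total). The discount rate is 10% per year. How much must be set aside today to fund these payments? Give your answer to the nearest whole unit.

Periodic rate r = 0.1 per year.
Growing ordinary annuity: PV = PMT₁ × [1 − ((1+g)/(1+r))^n] / (r − g) = 46,893 × [1 − ((1+0.026)/(1+r))^3] / (r − 0.026) = ¥119,479.

¥119,479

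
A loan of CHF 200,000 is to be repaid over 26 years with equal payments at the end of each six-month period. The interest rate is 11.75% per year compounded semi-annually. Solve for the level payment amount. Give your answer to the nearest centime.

CHF 12,386.33

Level ordinary annuity; solve PV = PMT × [(1 − (1+r)^−n)/r] for PMT.
Periodic rate r = 0.1175/2 per half-year; n is counted in half-years.
With n = 52: PMT = 200,000 / ([(1 − (1+r)^−n)/r]) = CHF 12,386.33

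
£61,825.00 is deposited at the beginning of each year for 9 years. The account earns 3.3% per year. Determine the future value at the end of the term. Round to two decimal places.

This is an annuity due: 9 deposits of £61,825.00 at the beginning of each year.
Periodic rate r = 0.033 per year.
FV = PMT × [((1+r)^n − 1)/r] × (1+r) = 61,825 × [(1+r)^9 − 1] / r × (1+r) = £656,799.99

£656,799.99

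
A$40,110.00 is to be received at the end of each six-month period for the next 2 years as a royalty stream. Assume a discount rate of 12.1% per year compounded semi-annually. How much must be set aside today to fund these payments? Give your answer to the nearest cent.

This is an ordinary annuity: 4 payments of A$40,110.00 at the end of each six-month period.
Periodic rate r = 0.121/2 per half-year; n is counted in half-years.
PV = PMT × [(1 − (1+r)^−n)/r] = 40,110 × [1 − (1+r)^−4] / r = A$138,826.41

A$138,826.41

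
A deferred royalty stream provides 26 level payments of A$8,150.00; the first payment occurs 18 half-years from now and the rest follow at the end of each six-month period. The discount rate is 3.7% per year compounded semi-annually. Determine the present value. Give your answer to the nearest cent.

A$122,297.07

Ordinary annuity of 26 payments, first payment at period 18.
Periodic rate r = 0.037/2 per half-year; n is counted in half-years.
The ordinary-annuity PV formula values the stream one period before the first payment (period 17); discount that back 17 periods:
PV₀ = 8,150 × [1 − (1+r)^−26] / r × (1+r)^−17 = A$122,297.07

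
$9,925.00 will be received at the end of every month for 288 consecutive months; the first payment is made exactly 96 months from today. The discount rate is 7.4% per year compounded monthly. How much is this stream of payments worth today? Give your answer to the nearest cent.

Ordinary annuity of 288 payments, first payment at period 96.
Periodic rate r = 0.074/12 per month; n is counted in months.
The ordinary-annuity PV formula values the stream one period before the first payment (period 95); discount that back 95 periods:
PV₀ = 9,925 × [1 − (1+r)^−288] / r × (1+r)^−95 = $744,714.22

$744,714.22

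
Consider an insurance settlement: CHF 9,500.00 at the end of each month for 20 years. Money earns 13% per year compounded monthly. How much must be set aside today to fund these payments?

This is an ordinary annuity: 240 payments of CHF 9,500.00 at the end of each month.
Periodic rate r = 0.13/12 per month; n is counted in months.
PV = PMT × [(1 − (1+r)^−n)/r] = 9,500 × [1 − (1+r)^−240] / r = CHF 810,873.76

CHF 810,873.76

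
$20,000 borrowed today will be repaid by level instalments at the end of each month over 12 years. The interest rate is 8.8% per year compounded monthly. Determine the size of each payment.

$225.36

Level ordinary annuity; solve PV = PMT × [(1 − (1+r)^−n)/r] for PMT.
Periodic rate r = 0.088/12 per month; n is counted in months.
With n = 144: PMT = 20,000 / ([(1 − (1+r)^−n)/r]) = $225.36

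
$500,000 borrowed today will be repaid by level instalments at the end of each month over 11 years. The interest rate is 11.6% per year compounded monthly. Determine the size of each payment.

$6,721.06

Level ordinary annuity; solve PV = PMT × [(1 − (1+r)^−n)/r] for PMT.
Periodic rate r = 0.116/12 per month; n is counted in months.
With n = 132: PMT = 500,000 / ([(1 − (1+r)^−n)/r]) = $6,721.06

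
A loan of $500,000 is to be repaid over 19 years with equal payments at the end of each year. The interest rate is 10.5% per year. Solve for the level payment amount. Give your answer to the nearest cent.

Level ordinary annuity; solve PV = PMT × [(1 − (1+r)^−n)/r] for PMT.
Periodic rate r = 0.105 per year.
With n = 19: PMT = 500,000 / ([(1 − (1+r)^−n)/r]) = $61,765.34

$61,765.34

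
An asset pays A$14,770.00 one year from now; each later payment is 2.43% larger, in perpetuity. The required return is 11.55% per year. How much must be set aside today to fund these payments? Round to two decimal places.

A$161,951.75

Periodic rate r = 0.1155 per year.
Growing perpetuity (Gordon): PV = PMT₁ / (r − g) = 14,770 / (r − 0.0243) = A$161,951.75.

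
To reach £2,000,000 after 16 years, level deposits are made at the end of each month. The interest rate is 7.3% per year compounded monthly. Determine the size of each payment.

£5,519.77

Level ordinary annuity; solve FV = PMT × [((1+r)^n − 1)/r] for PMT.
Periodic rate r = 0.073/12 per month; n is counted in months.
With n = 192: PMT = 2,000,000 / ([((1+r)^n − 1)/r]) = £5,519.77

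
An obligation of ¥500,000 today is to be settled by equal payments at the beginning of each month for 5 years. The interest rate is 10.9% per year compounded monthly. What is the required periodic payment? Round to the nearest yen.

¥10,749

Level annuity due; solve PV = PMT × [(1 − (1+r)^−n)/r] × (1+r) for PMT.
Periodic rate r = 0.109/12 per month; n is counted in months.
With n = 60: PMT = 500,000 / ([(1 − (1+r)^−n)/r] × (1+r)) = ¥10,749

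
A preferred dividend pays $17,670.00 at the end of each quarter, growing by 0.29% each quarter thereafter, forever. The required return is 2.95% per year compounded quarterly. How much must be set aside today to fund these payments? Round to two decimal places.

$3,948,603.35

Periodic rate r = 0.0295/4 per quarter.
Growing perpetuity (Gordon): PV = PMT₁ / (r − g) = 17,670 / (r − 0.0029) = $3,948,603.35.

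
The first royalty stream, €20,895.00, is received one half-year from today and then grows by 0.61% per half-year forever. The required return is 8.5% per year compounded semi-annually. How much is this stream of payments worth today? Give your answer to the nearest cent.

€574,038.46

Periodic rate r = 0.085/2 per half-year.
Growing perpetuity (Gordon): PV = PMT₁ / (r − g) = 20,895 / (r − 0.0061) = €574,038.46.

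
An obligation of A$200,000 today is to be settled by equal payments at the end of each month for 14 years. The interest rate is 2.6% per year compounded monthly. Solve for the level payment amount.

A$1,421.53

Level ordinary annuity; solve PV = PMT × [(1 − (1+r)^−n)/r] for PMT.
Periodic rate r = 0.026/12 per month; n is counted in months.
With n = 168: PMT = 200,000 / ([(1 − (1+r)^−n)/r]) = A$1,421.53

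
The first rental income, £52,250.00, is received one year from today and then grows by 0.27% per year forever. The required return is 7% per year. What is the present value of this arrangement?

£776,374.44

Periodic rate r = 0.07 per year.
Growing perpetuity (Gordon): PV = PMT₁ / (r − g) = 52,250 / (r − 0.0027) = £776,374.44.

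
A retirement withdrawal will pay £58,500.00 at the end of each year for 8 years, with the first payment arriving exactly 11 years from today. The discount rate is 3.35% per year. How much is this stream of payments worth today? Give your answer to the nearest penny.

Ordinary annuity of 8 payments, first payment at period 11.
Periodic rate r = 0.0335 per year.
The ordinary-annuity PV formula values the stream one period before the first payment (period 10); discount that back 10 periods:
PV₀ = 58,500 × [1 − (1+r)^−8] / r × (1+r)^−10 = £291,058.95

£291,058.95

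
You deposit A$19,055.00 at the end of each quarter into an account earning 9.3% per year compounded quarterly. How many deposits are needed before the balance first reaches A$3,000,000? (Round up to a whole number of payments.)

67 payments

Periodic rate r = 0.093/4 per quarter; n is counted in quarters.
Ordinary annuity FV: 3,000,000 = 19,055 × [((1+r)^n − 1)/r].
(1+r)^n = 1 + 3,000,000 × r / 19,055, so n = ln(1 + 3,000,000·r/19,055) / ln(1+r) = 66.97.
Round up to a whole number of payments: n = 67.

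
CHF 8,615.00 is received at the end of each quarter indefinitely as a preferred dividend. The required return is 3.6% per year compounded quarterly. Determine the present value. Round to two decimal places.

CHF 957,222.22

Periodic rate r = 0.036/4 per quarter.
Level perpetuity: PV = PMT / r = 8,615 / (0.036/4) = CHF 957,222.22.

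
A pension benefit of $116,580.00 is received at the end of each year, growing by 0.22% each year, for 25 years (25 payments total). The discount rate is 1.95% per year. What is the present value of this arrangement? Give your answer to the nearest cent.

Periodic rate r = 0.0195 per year.
Growing ordinary annuity: PV = PMT₁ × [1 − ((1+g)/(1+r))^n] / (r − g) = 116,580 × [1 − ((1+0.0022)/(1+r))^25] / (r − 0.0022) = $2,345,769.27.

$2,345,769.27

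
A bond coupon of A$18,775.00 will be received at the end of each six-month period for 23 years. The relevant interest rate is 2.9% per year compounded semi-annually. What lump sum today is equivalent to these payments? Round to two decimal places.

This is an ordinary annuity: 46 payments of A$18,775.00 at the end of each six-month period.
Periodic rate r = 0.029/2 per half-year; n is counted in half-years.
PV = PMT × [(1 − (1+r)^−n)/r] = 18,775 × [1 − (1+r)^−46] / r = A$627,071.92

A$627,071.92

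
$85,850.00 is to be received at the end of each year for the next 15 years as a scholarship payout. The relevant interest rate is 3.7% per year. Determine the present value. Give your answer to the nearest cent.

$974,852.28

This is an ordinary annuity: 15 payments of $85,850.00 at the end of each year.
Periodic rate r = 0.037 per year.
PV = PMT × [(1 − (1+r)^−n)/r] = 85,850 × [1 − (1+r)^−15] / r = $974,852.28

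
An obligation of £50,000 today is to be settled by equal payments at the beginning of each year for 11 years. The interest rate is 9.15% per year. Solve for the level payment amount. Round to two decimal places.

Level annuity due; solve PV = PMT × [(1 − (1+r)^−n)/r] × (1+r) for PMT.
Periodic rate r = 0.0915 per year.
With n = 11: PMT = 50,000 / ([(1 − (1+r)^−n)/r] × (1+r)) = £6,779.20

£6,779.20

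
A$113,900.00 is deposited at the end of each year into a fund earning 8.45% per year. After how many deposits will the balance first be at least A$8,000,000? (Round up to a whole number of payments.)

24 payments

Periodic rate r = 0.0845 per year.
Ordinary annuity FV: 8,000,000 = 113,900 × [((1+r)^n − 1)/r].
(1+r)^n = 1 + 8,000,000 × r / 113,900, so n = ln(1 + 8,000,000·r/113,900) / ln(1+r) = 23.87.
Round up to a whole number of payments: n = 24.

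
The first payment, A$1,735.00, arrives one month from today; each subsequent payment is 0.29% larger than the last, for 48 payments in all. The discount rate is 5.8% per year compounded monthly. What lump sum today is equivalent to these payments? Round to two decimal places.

Periodic rate r = 0.058/12 per month; n is counted in months.
Growing ordinary annuity: PV = PMT₁ × [1 − ((1+g)/(1+r))^n] / (r − g) = 1,735 × [1 − ((1+0.0029)/(1+r))^48] / (r − 0.0029) = A$79,240.24.

A$79,240.24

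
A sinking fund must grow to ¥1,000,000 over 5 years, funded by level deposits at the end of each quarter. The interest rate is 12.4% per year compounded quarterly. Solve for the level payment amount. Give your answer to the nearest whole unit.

¥36,839

Level ordinary annuity; solve FV = PMT × [((1+r)^n − 1)/r] for PMT.
Periodic rate r = 0.124/4 per quarter; n is counted in quarters.
With n = 20: PMT = 1,000,000 / ([((1+r)^n − 1)/r]) = ¥36,839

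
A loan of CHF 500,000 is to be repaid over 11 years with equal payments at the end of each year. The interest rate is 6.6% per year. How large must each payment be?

Level ordinary annuity; solve PV = PMT × [(1 − (1+r)^−n)/r] for PMT.
Periodic rate r = 0.066 per year.
With n = 11: PMT = 500,000 / ([(1 − (1+r)^−n)/r]) = CHF 65,356.20

CHF 65,356.20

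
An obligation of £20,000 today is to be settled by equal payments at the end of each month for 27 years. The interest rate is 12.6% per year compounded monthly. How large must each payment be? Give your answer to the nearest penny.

Level ordinary annuity; solve PV = PMT × [(1 − (1+r)^−n)/r] for PMT.
Periodic rate r = 0.126/12 per month; n is counted in months.
With n = 324: PMT = 20,000 / ([(1 − (1+r)^−n)/r]) = £217.37

£217.37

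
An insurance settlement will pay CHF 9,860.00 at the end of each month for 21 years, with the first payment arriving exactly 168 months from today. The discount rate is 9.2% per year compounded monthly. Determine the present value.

Ordinary annuity of 252 payments, first payment at period 168.
Periodic rate r = 0.092/12 per month; n is counted in months.
The ordinary-annuity PV formula values the stream one period before the first payment (period 167); discount that back 167 periods:
PV₀ = 9,860 × [1 − (1+r)^−252] / r × (1+r)^−167 = CHF 306,791.28

CHF 306,791.28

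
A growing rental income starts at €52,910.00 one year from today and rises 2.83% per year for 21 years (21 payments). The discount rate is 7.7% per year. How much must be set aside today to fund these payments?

€675,302.10

Periodic rate r = 0.077 per year.
Growing ordinary annuity: PV = PMT₁ × [1 − ((1+g)/(1+r))^n] / (r − g) = 52,910 × [1 − ((1+0.0283)/(1+r))^21] / (r − 0.0283) = €675,302.10.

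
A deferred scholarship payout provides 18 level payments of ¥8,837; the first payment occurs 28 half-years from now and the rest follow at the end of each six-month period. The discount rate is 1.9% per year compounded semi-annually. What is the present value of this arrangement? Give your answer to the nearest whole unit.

Ordinary annuity of 18 payments, first payment at period 28.
Periodic rate r = 0.019/2 per half-year; n is counted in half-years.
The ordinary-annuity PV formula values the stream one period before the first payment (period 27); discount that back 27 periods:
PV₀ = 8,837 × [1 − (1+r)^−18] / r × (1+r)^−27 = ¥112,777

¥112,777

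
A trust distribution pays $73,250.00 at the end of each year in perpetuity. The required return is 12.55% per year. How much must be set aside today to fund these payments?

$583,665.34

Periodic rate r = 0.1255 per year.
Level perpetuity: PV = PMT / r = 73,250 / (0.1255) = $583,665.34.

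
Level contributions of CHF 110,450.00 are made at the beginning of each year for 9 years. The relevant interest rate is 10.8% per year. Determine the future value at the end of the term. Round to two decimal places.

This is an annuity due: 9 deposits of CHF 110,450.00 at the beginning of each year.
Periodic rate r = 0.108 per year.
FV = PMT × [((1+r)^n − 1)/r] × (1+r) = 110,450 × [(1+r)^9 − 1] / r × (1+r) = CHF 1,718,799.46

CHF 1,718,799.46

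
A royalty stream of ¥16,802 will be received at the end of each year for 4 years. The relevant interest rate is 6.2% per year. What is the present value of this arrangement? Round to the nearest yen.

This is an ordinary annuity: 4 payments of ¥16,802 at the end of each year.
Periodic rate r = 0.062 per year.
PV = PMT × [(1 − (1+r)^−n)/r] = 16,802 × [1 − (1+r)^−4] / r = ¥57,955

¥57,955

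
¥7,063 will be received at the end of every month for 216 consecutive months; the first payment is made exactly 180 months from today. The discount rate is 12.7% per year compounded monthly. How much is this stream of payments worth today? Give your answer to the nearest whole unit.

Ordinary annuity of 216 payments, first payment at period 180.
Periodic rate r = 0.127/12 per month; n is counted in months.
The ordinary-annuity PV formula values the stream one period before the first payment (period 179); discount that back 179 periods:
PV₀ = 7,063 × [1 − (1+r)^−216] / r × (1+r)^−179 = ¥90,949

¥90,949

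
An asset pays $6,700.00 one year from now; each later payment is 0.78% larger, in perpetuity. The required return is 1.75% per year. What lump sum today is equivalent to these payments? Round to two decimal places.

$690,721.65

Periodic rate r = 0.0175 per year.
Growing perpetuity (Gordon): PV = PMT₁ / (r − g) = 6,700 / (r − 0.0078) = $690,721.65.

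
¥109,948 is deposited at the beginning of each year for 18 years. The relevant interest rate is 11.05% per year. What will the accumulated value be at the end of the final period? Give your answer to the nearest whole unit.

¥6,184,212

This is an annuity due: 18 deposits of ¥109,948 at the beginning of each year.
Periodic rate r = 0.1105 per year.
FV = PMT × [((1+r)^n − 1)/r] × (1+r) = 109,948 × [(1+r)^18 − 1] / r × (1+r) = ¥6,184,212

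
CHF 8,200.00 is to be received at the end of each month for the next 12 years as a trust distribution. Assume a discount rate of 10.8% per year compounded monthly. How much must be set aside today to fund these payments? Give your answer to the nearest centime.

This is an ordinary annuity: 144 payments of CHF 8,200.00 at the end of each month.
Periodic rate r = 0.108/12 per month; n is counted in months.
PV = PMT × [(1 − (1+r)^−n)/r] = 8,200 × [1 − (1+r)^−144] / r = CHF 660,359.69

CHF 660,359.69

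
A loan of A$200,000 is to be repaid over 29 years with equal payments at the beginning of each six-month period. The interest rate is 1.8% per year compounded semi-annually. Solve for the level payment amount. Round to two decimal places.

Level annuity due; solve PV = PMT × [(1 − (1+r)^−n)/r] × (1+r) for PMT.
Periodic rate r = 0.018/2 per half-year; n is counted in half-years.
With n = 58: PMT = 200,000 / ([(1 − (1+r)^−n)/r] × (1+r)) = A$4,401.76

A$4,401.76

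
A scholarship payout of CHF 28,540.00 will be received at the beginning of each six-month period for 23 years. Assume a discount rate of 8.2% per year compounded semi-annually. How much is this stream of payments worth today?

CHF 610,510.85

This is an annuity due: 46 payments of CHF 28,540.00 at the beginning of each six-month period.
Periodic rate r = 0.082/2 per half-year; n is counted in half-years.
PV = PMT × [(1 − (1+r)^−n)/r] × (1+r) = 28,540 × [1 − (1+r)^−46] / r × (1+r) = CHF 610,510.85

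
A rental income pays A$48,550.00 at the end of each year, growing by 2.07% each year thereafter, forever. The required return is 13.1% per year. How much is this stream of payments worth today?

A$440,163.19

Periodic rate r = 0.131 per year.
Growing perpetuity (Gordon): PV = PMT₁ / (r − g) = 48,550 / (r − 0.0207) = A$440,163.19.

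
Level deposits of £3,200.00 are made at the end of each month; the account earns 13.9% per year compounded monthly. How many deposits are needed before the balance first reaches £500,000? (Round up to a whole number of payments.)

90 payments

Periodic rate r = 0.139/12 per month; n is counted in months.
Ordinary annuity FV: 500,000 = 3,200 × [((1+r)^n − 1)/r].
(1+r)^n = 1 + 500,000 × r / 3,200, so n = ln(1 + 500,000·r/3,200) / ln(1+r) = 89.71.
Round up to a whole number of payments: n = 90.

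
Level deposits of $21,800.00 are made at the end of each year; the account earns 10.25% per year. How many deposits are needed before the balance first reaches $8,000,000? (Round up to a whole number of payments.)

Periodic rate r = 0.1025 per year.
Ordinary annuity FV: 8,000,000 = 21,800 × [((1+r)^n − 1)/r].
(1+r)^n = 1 + 8,000,000 × r / 21,800, so n = ln(1 + 8,000,000·r/21,800) / ln(1+r) = 37.44.
Round up to a whole number of payments: n = 38.

38 payments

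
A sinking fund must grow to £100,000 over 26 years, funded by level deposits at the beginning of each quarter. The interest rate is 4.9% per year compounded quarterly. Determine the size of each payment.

£475.03

Level annuity due; solve FV = PMT × [((1+r)^n − 1)/r] × (1+r) for PMT.
Periodic rate r = 0.049/4 per quarter; n is counted in quarters.
With n = 104: PMT = 100,000 / ([((1+r)^n − 1)/r] × (1+r)) = £475.03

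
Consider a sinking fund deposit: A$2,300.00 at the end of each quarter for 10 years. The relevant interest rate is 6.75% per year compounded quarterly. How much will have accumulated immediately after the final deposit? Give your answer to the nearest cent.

This is an ordinary annuity: 40 deposits of A$2,300.00 at the end of each quarter.
Periodic rate r = 0.0675/4 per quarter; n is counted in quarters.
FV = PMT × [((1+r)^n − 1)/r] = 2,300 × [(1+r)^40 − 1] / r = A$129,890.72

A$129,890.72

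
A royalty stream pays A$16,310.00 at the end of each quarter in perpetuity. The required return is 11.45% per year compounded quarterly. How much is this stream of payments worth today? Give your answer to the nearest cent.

Periodic rate r = 0.1145/4 per quarter.
Level perpetuity: PV = PMT / r = 16,310 / (0.1145/4) = A$569,781.66.

A$569,781.66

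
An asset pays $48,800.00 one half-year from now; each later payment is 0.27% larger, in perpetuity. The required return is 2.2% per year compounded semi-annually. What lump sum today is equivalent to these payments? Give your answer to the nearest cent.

$5,879,518.07

Periodic rate r = 0.022/2 per half-year.
Growing perpetuity (Gordon): PV = PMT₁ / (r − g) = 48,800 / (r − 0.0027) = $5,879,518.07.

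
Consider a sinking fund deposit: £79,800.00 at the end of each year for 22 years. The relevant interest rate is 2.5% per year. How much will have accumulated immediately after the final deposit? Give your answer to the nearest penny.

£2,303,255.90

This is an ordinary annuity: 22 deposits of £79,800.00 at the end of each year.
Periodic rate r = 0.025 per year.
FV = PMT × [((1+r)^n − 1)/r] = 79,800 × [(1+r)^22 − 1] / r = £2,303,255.90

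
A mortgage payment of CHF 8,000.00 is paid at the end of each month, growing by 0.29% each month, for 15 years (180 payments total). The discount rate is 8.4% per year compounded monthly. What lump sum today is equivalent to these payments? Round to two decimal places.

Periodic rate r = 0.084/12 per month; n is counted in months.
Growing ordinary annuity: PV = PMT₁ × [1 − ((1+g)/(1+r))^n] / (r − g) = 8,000 × [1 − ((1+0.0029)/(1+r))^180] / (r − 0.0029) = CHF 1,015,005.65.

CHF 1,015,005.65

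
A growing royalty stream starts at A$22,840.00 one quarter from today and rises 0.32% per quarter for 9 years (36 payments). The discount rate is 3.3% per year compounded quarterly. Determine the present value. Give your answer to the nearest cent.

Periodic rate r = 0.033/4 per quarter; n is counted in quarters.
Growing ordinary annuity: PV = PMT₁ × [1 − ((1+g)/(1+r))^n] / (r − g) = 22,840 × [1 − ((1+0.0032)/(1+r))^36] / (r − 0.0032) = A$747,926.07.

A$747,926.07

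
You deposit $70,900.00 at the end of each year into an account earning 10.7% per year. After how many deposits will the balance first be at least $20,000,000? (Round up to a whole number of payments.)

34 payments

Periodic rate r = 0.107 per year.
Ordinary annuity FV: 20,000,000 = 70,900 × [((1+r)^n − 1)/r].
(1+r)^n = 1 + 20,000,000 × r / 70,900, so n = ln(1 + 20,000,000·r/70,900) / ln(1+r) = 33.84.
Round up to a whole number of payments: n = 34.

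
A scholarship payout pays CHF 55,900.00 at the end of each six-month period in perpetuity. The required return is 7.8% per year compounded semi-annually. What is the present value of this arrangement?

CHF 1,433,333.33

Periodic rate r = 0.078/2 per half-year.
Level perpetuity: PV = PMT / r = 55,900 / (0.078/2) = CHF 1,433,333.33.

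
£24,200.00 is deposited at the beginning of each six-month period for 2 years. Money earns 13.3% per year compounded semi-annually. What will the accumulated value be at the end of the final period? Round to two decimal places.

£113,999.24

This is an annuity due: 4 deposits of £24,200.00 at the beginning of each six-month period.
Periodic rate r = 0.133/2 per half-year; n is counted in half-years.
FV = PMT × [((1+r)^n − 1)/r] × (1+r) = 24,200 × [(1+r)^4 − 1] / r × (1+r) = £113,999.24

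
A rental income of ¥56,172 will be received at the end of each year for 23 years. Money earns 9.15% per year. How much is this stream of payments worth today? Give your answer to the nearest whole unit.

¥531,951

This is an ordinary annuity: 23 payments of ¥56,172 at the end of each year.
Periodic rate r = 0.0915 per year.
PV = PMT × [(1 − (1+r)^−n)/r] = 56,172 × [1 − (1+r)^−23] / r = ¥531,951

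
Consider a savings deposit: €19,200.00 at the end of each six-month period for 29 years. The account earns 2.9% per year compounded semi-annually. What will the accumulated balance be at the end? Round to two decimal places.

€1,727,634.93

This is an ordinary annuity: 58 deposits of €19,200.00 at the end of each six-month period.
Periodic rate r = 0.029/2 per half-year; n is counted in half-years.
FV = PMT × [((1+r)^n − 1)/r] = 19,200 × [(1+r)^58 − 1] / r = €1,727,634.93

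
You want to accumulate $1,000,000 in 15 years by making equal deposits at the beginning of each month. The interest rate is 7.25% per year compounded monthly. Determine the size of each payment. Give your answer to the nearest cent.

Level annuity due; solve FV = PMT × [((1+r)^n − 1)/r] × (1+r) for PMT.
Periodic rate r = 0.0725/12 per month; n is counted in months.
With n = 180: PMT = 1,000,000 / ([((1+r)^n − 1)/r] × (1+r)) = $3,068.42

$3,068.42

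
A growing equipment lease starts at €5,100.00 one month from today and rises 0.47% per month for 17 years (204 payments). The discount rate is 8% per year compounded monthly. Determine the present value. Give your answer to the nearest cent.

€853,076.77

Periodic rate r = 0.08/12 per month; n is counted in months.
Growing ordinary annuity: PV = PMT₁ × [1 − ((1+g)/(1+r))^n] / (r − g) = 5,100 × [1 − ((1+0.0047)/(1+r))^204] / (r − 0.0047) = €853,076.77.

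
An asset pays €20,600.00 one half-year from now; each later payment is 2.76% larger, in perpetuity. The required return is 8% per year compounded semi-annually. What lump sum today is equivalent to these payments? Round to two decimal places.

Periodic rate r = 0.08/2 per half-year.
Growing perpetuity (Gordon): PV = PMT₁ / (r − g) = 20,600 / (r − 0.0276) = €1,661,290.32.

€1,661,290.32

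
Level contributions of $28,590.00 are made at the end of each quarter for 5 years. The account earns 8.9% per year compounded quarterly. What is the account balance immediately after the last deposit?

$710,440.36

This is an ordinary annuity: 20 deposits of $28,590.00 at the end of each quarter.
Periodic rate r = 0.089/4 per quarter; n is counted in quarters.
FV = PMT × [((1+r)^n − 1)/r] = 28,590 × [(1+r)^20 − 1] / r = $710,440.36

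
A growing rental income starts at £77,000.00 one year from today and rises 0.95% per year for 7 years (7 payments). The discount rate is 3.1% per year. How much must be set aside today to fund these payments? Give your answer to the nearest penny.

£491,200.45

Periodic rate r = 0.031 per year.
Growing ordinary annuity: PV = PMT₁ × [1 − ((1+g)/(1+r))^n] / (r − g) = 77,000 × [1 − ((1+0.0095)/(1+r))^7] / (r − 0.0095) = £491,200.45.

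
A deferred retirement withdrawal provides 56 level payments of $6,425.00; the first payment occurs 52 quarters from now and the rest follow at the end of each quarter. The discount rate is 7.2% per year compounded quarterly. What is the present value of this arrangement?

$90,786.21

Ordinary annuity of 56 payments, first payment at period 52.
Periodic rate r = 0.072/4 per quarter; n is counted in quarters.
The ordinary-annuity PV formula values the stream one period before the first payment (period 51); discount that back 51 periods:
PV₀ = 6,425 × [1 − (1+r)^−56] / r × (1+r)^−51 = $90,786.21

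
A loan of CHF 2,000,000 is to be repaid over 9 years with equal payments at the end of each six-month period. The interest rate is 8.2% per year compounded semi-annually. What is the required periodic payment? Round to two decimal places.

CHF 159,273.43

Level ordinary annuity; solve PV = PMT × [(1 − (1+r)^−n)/r] for PMT.
Periodic rate r = 0.082/2 per half-year; n is counted in half-years.
With n = 18: PMT = 2,000,000 / ([(1 − (1+r)^−n)/r]) = CHF 159,273.43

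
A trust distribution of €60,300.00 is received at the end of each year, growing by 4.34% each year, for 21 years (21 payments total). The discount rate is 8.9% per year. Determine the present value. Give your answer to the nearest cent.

€783,807.95

Periodic rate r = 0.089 per year.
Growing ordinary annuity: PV = PMT₁ × [1 − ((1+g)/(1+r))^n] / (r − g) = 60,300 × [1 − ((1+0.0434)/(1+r))^21] / (r − 0.0434) = €783,807.95.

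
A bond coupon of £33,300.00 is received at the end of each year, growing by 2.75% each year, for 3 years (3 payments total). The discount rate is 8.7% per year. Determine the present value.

£86,965.47

Periodic rate r = 0.087 per year.
Growing ordinary annuity: PV = PMT₁ × [1 − ((1+g)/(1+r))^n] / (r − g) = 33,300 × [1 − ((1+0.0275)/(1+r))^3] / (r − 0.0275) = £86,965.47.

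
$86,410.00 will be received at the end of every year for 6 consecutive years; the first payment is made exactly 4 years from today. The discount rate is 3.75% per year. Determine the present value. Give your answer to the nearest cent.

Ordinary annuity of 6 payments, first payment at period 4.
Periodic rate r = 0.0375 per year.
The ordinary-annuity PV formula values the stream one period before the first payment (period 3); discount that back 3 periods:
PV₀ = 86,410 × [1 − (1+r)^−6] / r × (1+r)^−3 = $408,931.50

$408,931.50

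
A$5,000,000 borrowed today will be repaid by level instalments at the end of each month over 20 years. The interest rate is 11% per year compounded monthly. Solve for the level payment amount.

Level ordinary annuity; solve PV = PMT × [(1 − (1+r)^−n)/r] for PMT.
Periodic rate r = 0.11/12 per month; n is counted in months.
With n = 240: PMT = 5,000,000 / ([(1 − (1+r)^−n)/r]) = A$51,609.42

A$51,609.42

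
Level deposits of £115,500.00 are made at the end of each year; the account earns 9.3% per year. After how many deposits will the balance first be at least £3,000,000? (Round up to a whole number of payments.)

Periodic rate r = 0.093 per year.
Ordinary annuity FV: 3,000,000 = 115,500 × [((1+r)^n − 1)/r].
(1+r)^n = 1 + 3,000,000 × r / 115,500, so n = ln(1 + 3,000,000·r/115,500) / ln(1+r) = 13.81.
Round up to a whole number of payments: n = 14.

14 payments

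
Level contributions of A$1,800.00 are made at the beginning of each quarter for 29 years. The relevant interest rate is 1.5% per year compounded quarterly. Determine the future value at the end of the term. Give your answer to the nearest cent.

A$261,957.84

This is an annuity due: 116 deposits of A$1,800.00 at the beginning of each quarter.
Periodic rate r = 0.015/4 per quarter; n is counted in quarters.
FV = PMT × [((1+r)^n − 1)/r] × (1+r) = 1,800 × [(1+r)^116 − 1] / r × (1+r) = A$261,957.84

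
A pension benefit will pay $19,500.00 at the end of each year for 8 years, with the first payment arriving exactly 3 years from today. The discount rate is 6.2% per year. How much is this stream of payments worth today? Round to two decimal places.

Ordinary annuity of 8 payments, first payment at period 3.
Periodic rate r = 0.062 per year.
The ordinary-annuity PV formula values the stream one period before the first payment (period 2); discount that back 2 periods:
PV₀ = 19,500 × [1 − (1+r)^−8] / r × (1+r)^−2 = $106,520.29

$106,520.29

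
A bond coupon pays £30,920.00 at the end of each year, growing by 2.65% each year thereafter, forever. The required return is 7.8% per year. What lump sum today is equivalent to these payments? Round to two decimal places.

£600,388.35

Periodic rate r = 0.078 per year.
Growing perpetuity (Gordon): PV = PMT₁ / (r − g) = 30,920 / (r − 0.0265) = £600,388.35.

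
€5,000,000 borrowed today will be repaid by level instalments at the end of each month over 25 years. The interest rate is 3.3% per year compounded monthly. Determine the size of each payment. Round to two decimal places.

Level ordinary annuity; solve PV = PMT × [(1 − (1+r)^−n)/r] for PMT.
Periodic rate r = 0.033/12 per month; n is counted in months.
With n = 300: PMT = 5,000,000 / ([(1 − (1+r)^−n)/r]) = €24,498.08

€24,498.08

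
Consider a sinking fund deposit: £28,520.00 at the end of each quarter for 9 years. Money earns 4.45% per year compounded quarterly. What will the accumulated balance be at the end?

This is an ordinary annuity: 36 deposits of £28,520.00 at the end of each quarter.
Periodic rate r = 0.0445/4 per quarter; n is counted in quarters.
FV = PMT × [((1+r)^n − 1)/r] = 28,520 × [(1+r)^36 − 1] / r = £1,254,300.06

£1,254,300.06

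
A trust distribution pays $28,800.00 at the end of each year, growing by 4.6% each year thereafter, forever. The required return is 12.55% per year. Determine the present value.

Periodic rate r = 0.1255 per year.
Growing perpetuity (Gordon): PV = PMT₁ / (r − g) = 28,800 / (r − 0.046) = $362,264.15.

$362,264.15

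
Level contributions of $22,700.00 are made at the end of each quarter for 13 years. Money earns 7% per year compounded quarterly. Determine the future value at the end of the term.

This is an ordinary annuity: 52 deposits of $22,700.00 at the end of each quarter.
Periodic rate r = 0.07/4 per quarter; n is counted in quarters.
FV = PMT × [((1+r)^n − 1)/r] = 22,700 × [(1+r)^52 − 1] / r = $1,900,114.09

$1,900,114.09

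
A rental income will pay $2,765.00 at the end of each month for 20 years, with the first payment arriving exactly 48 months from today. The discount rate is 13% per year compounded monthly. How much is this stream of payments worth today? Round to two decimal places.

$142,228.20

Ordinary annuity of 240 payments, first payment at period 48.
Periodic rate r = 0.13/12 per month; n is counted in months.
The ordinary-annuity PV formula values the stream one period before the first payment (period 47); discount that back 47 periods:
PV₀ = 2,765 × [1 − (1+r)^−240] / r × (1+r)^−47 = $142,228.20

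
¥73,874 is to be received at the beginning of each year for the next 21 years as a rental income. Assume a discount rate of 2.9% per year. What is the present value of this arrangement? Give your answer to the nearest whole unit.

This is an annuity due: 21 payments of ¥73,874 at the beginning of each year.
Periodic rate r = 0.029 per year.
PV = PMT × [(1 − (1+r)^−n)/r] × (1+r) = 73,874 × [1 − (1+r)^−21] / r × (1+r) = ¥1,183,163

¥1,183,163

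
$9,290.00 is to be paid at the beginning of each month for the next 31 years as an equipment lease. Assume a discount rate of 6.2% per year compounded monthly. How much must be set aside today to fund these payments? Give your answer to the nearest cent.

$1,541,601.44

This is an annuity due: 372 payments of $9,290.00 at the beginning of each month.
Periodic rate r = 0.062/12 per month; n is counted in months.
PV = PMT × [(1 − (1+r)^−n)/r] × (1+r) = 9,290 × [1 − (1+r)^−372] / r × (1+r) = $1,541,601.44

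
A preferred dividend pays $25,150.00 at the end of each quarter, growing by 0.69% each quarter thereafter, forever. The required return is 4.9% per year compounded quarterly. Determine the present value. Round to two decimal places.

Periodic rate r = 0.049/4 per quarter.
Growing perpetuity (Gordon): PV = PMT₁ / (r − g) = 25,150 / (r − 0.0069) = $4,700,934.58.

$4,700,934.58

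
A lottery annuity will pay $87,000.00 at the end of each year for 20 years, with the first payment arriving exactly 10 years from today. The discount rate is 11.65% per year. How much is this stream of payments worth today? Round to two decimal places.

$246,420.81

Ordinary annuity of 20 payments, first payment at period 10.
Periodic rate r = 0.1165 per year.
The ordinary-annuity PV formula values the stream one period before the first payment (period 9); discount that back 9 periods:
PV₀ = 87,000 × [1 − (1+r)^−20] / r × (1+r)^−9 = $246,420.81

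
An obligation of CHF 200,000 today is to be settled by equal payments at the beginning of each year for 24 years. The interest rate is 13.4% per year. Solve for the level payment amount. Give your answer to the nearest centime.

Level annuity due; solve PV = PMT × [(1 − (1+r)^−n)/r] × (1+r) for PMT.
Periodic rate r = 0.134 per year.
With n = 24: PMT = 200,000 / ([(1 − (1+r)^−n)/r] × (1+r)) = CHF 24,848.17

CHF 24,848.17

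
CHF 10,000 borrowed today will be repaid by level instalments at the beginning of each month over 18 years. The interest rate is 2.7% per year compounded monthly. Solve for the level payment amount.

CHF 58.37

Level annuity due; solve PV = PMT × [(1 − (1+r)^−n)/r] × (1+r) for PMT.
Periodic rate r = 0.027/12 per month; n is counted in months.
With n = 216: PMT = 10,000 / ([(1 − (1+r)^−n)/r] × (1+r)) = CHF 58.37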